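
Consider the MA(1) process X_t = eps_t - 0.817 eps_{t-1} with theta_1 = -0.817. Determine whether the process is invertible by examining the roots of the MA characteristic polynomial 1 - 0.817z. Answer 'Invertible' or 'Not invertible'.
\text{Invertible}

The MA(q) characteristic polynomial is P(z) = 1 - 0.817z.
Invertibility requires all roots to lie outside the unit circle, i.e. |z| > 1 for every root.
This is linear in z: 1 + (-0.817) z = 0  =>  z = -1/(-0.817) = 1.22399,  |z| = 1.22399.
Moduli of all roots: 1.2240.
All moduli strictly greater than 1? Yes.
Verdict: Invertible.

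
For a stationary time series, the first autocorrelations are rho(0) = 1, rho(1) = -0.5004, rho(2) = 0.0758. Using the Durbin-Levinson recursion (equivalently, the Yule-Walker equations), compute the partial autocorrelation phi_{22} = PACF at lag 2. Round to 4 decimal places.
\phi_{22} = -0.2329

The PACF at lag k is phi_{kk}, the last component of the solution
to the Yule-Walker system G_k phi = r_k where
  (G_k)_{ij} = rho(|i - j|), (r_k)_i = rho(i), i,j = 1..k.
Equivalently, Durbin-Levinson gives phi_{kk} iteratively:
  phi_{11} = rho(1)
  phi_{kk} = [rho(k) - sum_{j=1..k-1} phi_{k-1,j} rho(k-j)]
            / [1 - sum_{j=1..k-1} phi_{k-1,j} rho(j)],
  phi_{k,j} = phi_{k-1,j} - phi_{kk} phi_{k-1,k-j},  j = 1..k-1.
Step k = 1:
  phi_11 = rho(1) = -0.5004.
Step k = 2:
  phi_22 = [rho(2) - phi_11 rho(1)] / [1 - phi_11 rho(1)] = [0.0758 - (-0.5004)(-0.5004)] / [1 - (-0.5004)(-0.5004)]
         = -0.17460016 / 0.74959984 = -0.2329.
Therefore phi_{22} = -0.2329.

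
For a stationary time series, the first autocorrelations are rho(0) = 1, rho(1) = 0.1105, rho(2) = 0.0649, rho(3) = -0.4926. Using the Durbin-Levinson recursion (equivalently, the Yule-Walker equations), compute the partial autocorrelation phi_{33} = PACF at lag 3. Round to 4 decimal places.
\phi_{33} = -0.5130

The PACF at lag k is phi_{kk}, the last component of the solution
to the Yule-Walker system G_k phi = r_k where
  (G_k)_{ij} = rho(|i - j|), (r_k)_i = rho(i), i,j = 1..k.
Equivalently, Durbin-Levinson gives phi_{kk} iteratively:
  phi_{11} = rho(1)
  phi_{kk} = [rho(k) - sum_{j=1..k-1} phi_{k-1,j} rho(k-j)]
            / [1 - sum_{j=1..k-1} phi_{k-1,j} rho(j)],
  phi_{k,j} = phi_{k-1,j} - phi_{kk} phi_{k-1,k-j},  j = 1..k-1.
Step k = 1:
  phi_11 = rho(1) = 0.1105.
Step k = 2:
  phi_22 = [rho(2) - phi_11 rho(1)] / [1 - phi_11 rho(1)] = [0.0649 - (0.1105)(0.1105)] / [1 - (0.1105)(0.1105)]
         = 0.05268975 / 0.98778975 = 0.053341.
  Update: phi_21 = phi_11 - phi_22 phi_11 = 0.1105 - (0.053341)(0.1105) = 0.104606.
Step k = 3:
  phi_33 = [rho(3) - phi_21 rho(2) - phi_22 rho(1)] / [1 - phi_21 rho(1) - phi_22 rho(2)]
    numerator   = -0.4926 - (0.104606)(0.0649) - (0.053341)(0.1105) = -0.5052831
    denominator = 1 - (0.104606)(0.1105) - (0.053341)(0.0649) = 0.98497922
  phi_33 = -0.5052831 / 0.98497922 = -0.513.
Therefore phi_{33} = -0.5130.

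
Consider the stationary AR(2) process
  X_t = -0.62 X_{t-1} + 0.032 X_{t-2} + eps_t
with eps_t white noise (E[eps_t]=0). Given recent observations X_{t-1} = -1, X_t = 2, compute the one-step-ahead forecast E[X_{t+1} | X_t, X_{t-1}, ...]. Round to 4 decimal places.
E[X_{t+1} \mid \mathcal F_t] = -1.2720

For an AR(p) model X_t = c + sum_i phi_i X_{t-i} + eps_t, the
one-step-ahead conditional mean is
  E[X_{t+1} | X_t, ...] = c + sum_i phi_i X_{t+1-i}.
Substitute known values:
  E[X_{t+1} | ...] = (-0.62) * (2) + (0.032) * (-1)
                   = -1.2720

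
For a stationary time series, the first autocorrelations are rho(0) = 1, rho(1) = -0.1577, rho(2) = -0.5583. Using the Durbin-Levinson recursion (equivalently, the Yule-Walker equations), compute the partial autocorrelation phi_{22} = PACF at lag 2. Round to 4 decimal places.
\phi_{22} = -0.5980

The PACF at lag k is phi_{kk}, the last component of the solution
to the Yule-Walker system G_k phi = r_k where
  (G_k)_{ij} = rho(|i - j|), (r_k)_i = rho(i), i,j = 1..k.
Equivalently, Durbin-Levinson gives phi_{kk} iteratively:
  phi_{11} = rho(1)
  phi_{kk} = [rho(k) - sum_{j=1..k-1} phi_{k-1,j} rho(k-j)]
            / [1 - sum_{j=1..k-1} phi_{k-1,j} rho(j)],
  phi_{k,j} = phi_{k-1,j} - phi_{kk} phi_{k-1,k-j},  j = 1..k-1.
Step k = 1:
  phi_11 = rho(1) = -0.1577.
Step k = 2:
  phi_22 = [rho(2) - phi_11 rho(1)] / [1 - phi_11 rho(1)] = [-0.5583 - (-0.1577)(-0.1577)] / [1 - (-0.1577)(-0.1577)]
         = -0.58316929 / 0.97513071 = -0.598.
Therefore phi_{22} = -0.5980.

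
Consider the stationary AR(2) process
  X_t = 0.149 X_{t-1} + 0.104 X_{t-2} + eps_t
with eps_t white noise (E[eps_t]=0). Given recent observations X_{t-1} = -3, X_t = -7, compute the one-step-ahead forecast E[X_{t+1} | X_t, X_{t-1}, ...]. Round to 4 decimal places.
E[X_{t+1} \mid \mathcal F_t] = -1.3550

For an AR(p) model X_t = c + sum_i phi_i X_{t-i} + eps_t, the
one-step-ahead conditional mean is
  E[X_{t+1} | X_t, ...] = c + sum_i phi_i X_{t+1-i}.
Substitute known values:
  E[X_{t+1} | ...] = (0.149) * (-7) + (0.104) * (-3)
                   = -1.3550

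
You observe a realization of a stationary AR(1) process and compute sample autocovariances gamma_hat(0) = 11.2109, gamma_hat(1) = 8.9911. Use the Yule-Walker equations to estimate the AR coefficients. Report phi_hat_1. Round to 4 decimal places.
\hat\phi_{1} = 0.8020

The Yule-Walker equations for an AR(p) process read, in matrix form,
  Gamma_p phi = r_p,   with   (Gamma_p)_{ij} = gamma(|i - j|),
                       (r_p)_i = gamma(i),   i,j = 1..p.
Substitute the sample gammas (Toeplitz matrix and right-hand side of size 1):
  Gamma_p = [[11.2109]]
  r_p     = [8.9911]
With p = 1 this is the single equation gamma(0) phi_1 = gamma(1):
  phi_hat_1 = gamma(1) / gamma(0) = 8.9911 / 11.2109 = 0.8020.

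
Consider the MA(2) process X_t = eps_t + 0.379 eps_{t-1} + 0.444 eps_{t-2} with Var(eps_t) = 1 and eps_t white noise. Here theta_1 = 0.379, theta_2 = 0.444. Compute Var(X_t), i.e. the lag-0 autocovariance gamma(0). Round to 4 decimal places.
\gamma(0) = 1.3408

For an MA(q) process X_t = eps_t + sum_i theta_i eps_{t-i} with
Var(eps_t) = sigma^2, the variance is
  gamma(0) = sigma^2 * (1 + sum_i theta_i^2).
  sum_i theta_i^2 = (0.379)^2 + (0.444)^2 = 0.143641 + 0.197136 = 0.340777.
  gamma(0) = 1 * (1 + 0.340777) = 1 * 1.340777 = 1.340777, which rounds to 1.3408.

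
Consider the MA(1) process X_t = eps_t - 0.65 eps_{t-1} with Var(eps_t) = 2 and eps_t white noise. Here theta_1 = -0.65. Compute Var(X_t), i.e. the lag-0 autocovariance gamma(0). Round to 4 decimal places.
\gamma(0) = 2.8450

For an MA(q) process X_t = eps_t + sum_i theta_i eps_{t-i} with
Var(eps_t) = sigma^2, the variance is
  gamma(0) = sigma^2 * (1 + sum_i theta_i^2).
  sum_i theta_i^2 = (-0.65)^2 = 0.4225.
  gamma(0) = 2 * (1 + 0.4225) = 2 * 1.4225 = 2.845, which rounds to 2.8450.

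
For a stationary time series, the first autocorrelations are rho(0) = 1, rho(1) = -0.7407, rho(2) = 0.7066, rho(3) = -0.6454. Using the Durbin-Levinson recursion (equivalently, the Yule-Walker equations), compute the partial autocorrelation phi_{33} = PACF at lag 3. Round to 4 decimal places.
\phi_{33} = -0.1161

The PACF at lag k is phi_{kk}, the last component of the solution
to the Yule-Walker system G_k phi = r_k where
  (G_k)_{ij} = rho(|i - j|), (r_k)_i = rho(i), i,j = 1..k.
Equivalently, Durbin-Levinson gives phi_{kk} iteratively:
  phi_{11} = rho(1)
  phi_{kk} = [rho(k) - sum_{j=1..k-1} phi_{k-1,j} rho(k-j)]
            / [1 - sum_{j=1..k-1} phi_{k-1,j} rho(j)],
  phi_{k,j} = phi_{k-1,j} - phi_{kk} phi_{k-1,k-j},  j = 1..k-1.
Step k = 1:
  phi_11 = rho(1) = -0.7407.
Step k = 2:
  phi_22 = [rho(2) - phi_11 rho(1)] / [1 - phi_11 rho(1)] = [0.7066 - (-0.7407)(-0.7407)] / [1 - (-0.7407)(-0.7407)]
         = 0.15796351 / 0.45136351 = 0.34997.
  Update: phi_21 = phi_11 - phi_22 phi_11 = -0.7407 - (0.34997)(-0.7407) = -0.481478.
Step k = 3:
  phi_33 = [rho(3) - phi_21 rho(2) - phi_22 rho(1)] / [1 - phi_21 rho(1) - phi_22 rho(2)]
    numerator   = -0.6454 - (-0.481478)(0.7066) - (0.34997)(-0.7407) = -0.0459655
    denominator = 1 - (-0.481478)(-0.7407) - (0.34997)(0.7066) = 0.39608108
  phi_33 = -0.0459655 / 0.39608108 = -0.1161.
Therefore phi_{33} = -0.1161.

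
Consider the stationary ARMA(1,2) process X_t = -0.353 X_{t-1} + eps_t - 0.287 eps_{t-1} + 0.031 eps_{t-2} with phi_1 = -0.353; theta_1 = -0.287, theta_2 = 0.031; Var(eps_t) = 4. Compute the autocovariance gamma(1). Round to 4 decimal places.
\gamma(1) = -3.3242

Multiply the model equation by X_{t-k} and take expectations. With theta_0 = psi_0 = 1 and psi_j the MA(infinity) weights, this gives
  gamma(k) - sum_i phi_i gamma(k-i) = c_k,
  c_k = sigma^2 * sum_{j=k..q} theta_j psi_{j-k}   (c_k = 0 for k > q),
using gamma(-m) = gamma(m).
psi-weights needed (psi_j = theta_j + sum_i phi_i psi_{j-i}):
  psi_1 = theta_1 + phi_1 = -0.287 + (-0.353) = -0.64
  psi_2 = theta_2 + phi_1 psi_1 = 0.031 + (-0.353)(-0.64) = 0.25692
Right-hand sides:
  c_0 = sigma^2 (1 + theta_1 psi_1 + theta_2 psi_2) = 4 * (1 + (-0.287)(-0.64) + (0.031)(0.25692)) = 4 * 1.191645 = 4.766578
  c_1 = sigma^2 (theta_1 + theta_2 psi_1) = 4 * (-0.287 + (0.031)(-0.64)) = -1.22736
  c_2 = sigma^2 theta_2 = 4 * (0.031) = 0.124
Equations for k = 0 and k = 1 (AR order 1):
  gamma(0) = phi_1 gamma(1) + c_0
  gamma(1) = phi_1 gamma(0) + c_1
Substituting the second into the first: gamma(0) (1 - phi_1^2) = c_0 + phi_1 c_1, so
  gamma(0) = (c_0 + phi_1 c_1) / (1 - phi_1^2) = (4.766578 + (-0.353)(-1.22736)) / (1 - (-0.353)^2) = 5.199836 / 0.875391 = 5.940016.
  gamma(1) = phi_1 gamma(0) + c_1 = (-0.353)(5.940016) + (-1.22736) = -3.324185.
Therefore gamma(1) = -3.3242 (to 4 decimal places).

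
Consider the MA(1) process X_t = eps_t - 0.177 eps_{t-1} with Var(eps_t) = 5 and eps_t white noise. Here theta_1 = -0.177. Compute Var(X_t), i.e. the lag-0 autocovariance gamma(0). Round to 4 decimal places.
\gamma(0) = 5.1566

For an MA(q) process X_t = eps_t + sum_i theta_i eps_{t-i} with
Var(eps_t) = sigma^2, the variance is
  gamma(0) = sigma^2 * (1 + sum_i theta_i^2).
  sum_i theta_i^2 = (-0.177)^2 = 0.031329.
  gamma(0) = 5 * (1 + 0.031329) = 5 * 1.031329 = 5.156645, which rounds to 5.1566.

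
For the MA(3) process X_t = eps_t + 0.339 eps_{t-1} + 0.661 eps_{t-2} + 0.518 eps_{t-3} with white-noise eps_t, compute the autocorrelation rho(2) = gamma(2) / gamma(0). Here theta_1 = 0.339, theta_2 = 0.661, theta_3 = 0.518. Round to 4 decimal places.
\rho(2) = 0.4596

For an MA(q) process with theta_0 = 1, the autocovariance is
  gamma(k) = sigma^2 * sum_{i=0..q-k} theta_i * theta_{i+k},
and rho(k) = gamma(k) / gamma(0). Sigma^2 cancels.
  numerator   = (1)*(0.661) + (0.339)*(0.518) = 0.836602.
  denominator = (1)^2 + (0.339)^2 + (0.661)^2 + (0.518)^2 = 1.820166.
  rho(2) = 0.836602 / 1.820166 = 0.4596.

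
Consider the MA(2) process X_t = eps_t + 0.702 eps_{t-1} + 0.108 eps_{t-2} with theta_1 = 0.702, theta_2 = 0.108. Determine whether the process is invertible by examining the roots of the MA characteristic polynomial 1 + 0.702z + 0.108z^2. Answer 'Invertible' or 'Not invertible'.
\text{Invertible}

The MA(q) characteristic polynomial is P(z) = 1 + 0.702z + 0.108z^2.
Invertibility requires all roots to lie outside the unit circle, i.e. |z| > 1 for every root.
Set 1 + (0.702) z + (0.108) z^2 = 0, i.e. a z^2 + b z + c = 0 with a = 0.108, b = 0.702, c = 1.
Discriminant D = b^2 - 4ac = (0.702)^2 - 4*(0.108)*1 = 0.492804 - (0.432) = 0.060804.
D >= 0, so the roots are real: z = (-b +/- sqrt(D)) / (2a) = (-0.702 +/- 0.246585) / (0.216).
  z_1 = (-0.702 + 0.246585) / (0.216) = -2.1084,   |z_1| = 2.1084.
  z_2 = (-0.702 - 0.246585) / (0.216) = -4.3916,   |z_2| = 4.3916.
Moduli of all roots: 2.1084, 4.3916.
All moduli strictly greater than 1? Yes.
Verdict: Invertible.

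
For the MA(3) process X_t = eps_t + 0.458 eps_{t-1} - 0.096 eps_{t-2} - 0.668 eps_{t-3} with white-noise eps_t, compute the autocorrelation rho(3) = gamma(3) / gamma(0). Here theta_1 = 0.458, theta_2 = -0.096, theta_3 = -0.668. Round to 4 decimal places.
\rho(3) = -0.4012

For an MA(q) process with theta_0 = 1, the autocovariance is
  gamma(k) = sigma^2 * sum_{i=0..q-k} theta_i * theta_{i+k},
and rho(k) = gamma(k) / gamma(0). Sigma^2 cancels.
  numerator   = (1)*(-0.668) = -0.668.
  denominator = (1)^2 + (0.458)^2 + (-0.096)^2 + (-0.668)^2 = 1.665204.
  rho(3) = -0.668 / 1.665204 = -0.4012.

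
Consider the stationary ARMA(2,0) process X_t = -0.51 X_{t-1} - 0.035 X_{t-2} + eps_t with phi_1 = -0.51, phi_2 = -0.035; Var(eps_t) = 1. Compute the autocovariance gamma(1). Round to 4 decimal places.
\gamma(1) = -0.6516

Multiply the model equation by X_{t-k} and take expectations. With theta_0 = psi_0 = 1 and psi_j the MA(infinity) weights, this gives
  gamma(k) - sum_i phi_i gamma(k-i) = c_k,
  c_k = sigma^2 * sum_{j=k..q} theta_j psi_{j-k}   (c_k = 0 for k > q),
using gamma(-m) = gamma(m).
Pure AR (q = 0): c_0 = sigma^2 = 1, c_k = 0 for k >= 1.
Equations for k = 0, 1, 2 (AR order 2, c_2 = 0):
  (E0) gamma(0) = phi_1 gamma(1) + phi_2 gamma(2) + c_0
  (E1) gamma(1) = phi_1 gamma(0) + phi_2 gamma(1) + c_1
  (E2) gamma(2) = phi_1 gamma(1) + phi_2 gamma(0)
From (E1): gamma(1) = A gamma(0) + B with
  A = phi_1 / (1 - phi_2) = -0.51 / 1.035 = -0.492754,   B = c_1 / (1 - phi_2) = 0 / 1.035 = 0.
Insert (E2) into (E0): gamma(0) (1 - phi_2^2) = phi_1 (1 + phi_2) gamma(1) + c_0.
  phi_1 (1 + phi_2) = (-0.51)(0.965) = -0.49215,   1 - phi_2^2 = 0.998775.
Replace gamma(1) by A gamma(0) + B and collect gamma(0):
  gamma(0) [0.998775 - (-0.49215)(-0.492754)] = c_0 = 1
  gamma(0) * 0.756266 = 1
  gamma(0) = 1 / 0.756266 = 1.322286.
  gamma(1) = A gamma(0) = (-0.492754)(1.322286) = -0.651561.
Therefore gamma(1) = -0.6516 (to 4 decimal places).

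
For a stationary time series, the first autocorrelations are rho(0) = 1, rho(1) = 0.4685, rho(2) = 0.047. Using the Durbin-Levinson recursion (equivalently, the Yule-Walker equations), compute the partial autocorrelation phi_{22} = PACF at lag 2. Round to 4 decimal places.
\phi_{22} = -0.2210

The PACF at lag k is phi_{kk}, the last component of the solution
to the Yule-Walker system G_k phi = r_k where
  (G_k)_{ij} = rho(|i - j|), (r_k)_i = rho(i), i,j = 1..k.
Equivalently, Durbin-Levinson gives phi_{kk} iteratively:
  phi_{11} = rho(1)
  phi_{kk} = [rho(k) - sum_{j=1..k-1} phi_{k-1,j} rho(k-j)]
            / [1 - sum_{j=1..k-1} phi_{k-1,j} rho(j)],
  phi_{k,j} = phi_{k-1,j} - phi_{kk} phi_{k-1,k-j},  j = 1..k-1.
Step k = 1:
  phi_11 = rho(1) = 0.4685.
Step k = 2:
  phi_22 = [rho(2) - phi_11 rho(1)] / [1 - phi_11 rho(1)] = [0.047 - (0.4685)(0.4685)] / [1 - (0.4685)(0.4685)]
         = -0.17249225 / 0.78050775 = -0.221.
Therefore phi_{22} = -0.2210.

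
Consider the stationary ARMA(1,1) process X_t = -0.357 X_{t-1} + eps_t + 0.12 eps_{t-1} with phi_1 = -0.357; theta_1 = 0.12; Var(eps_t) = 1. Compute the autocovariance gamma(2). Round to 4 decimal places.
\gamma(2) = 0.0928

Multiply the model equation by X_{t-k} and take expectations. With theta_0 = psi_0 = 1 and psi_j the MA(infinity) weights, this gives
  gamma(k) - sum_i phi_i gamma(k-i) = c_k,
  c_k = sigma^2 * sum_{j=k..q} theta_j psi_{j-k}   (c_k = 0 for k > q),
using gamma(-m) = gamma(m).
psi-weights needed (psi_j = theta_j + sum_i phi_i psi_{j-i}):
  psi_1 = theta_1 + phi_1 = 0.12 + (-0.357) = -0.237
Right-hand sides:
  c_0 = sigma^2 (1 + theta_1 psi_1) = 1 * (1 + (0.12)(-0.237)) = 1 * 0.97156 = 0.97156
  c_1 = sigma^2 theta_1 = 1 * (0.12) = 0.12
  c_2 = 0
Equations for k = 0 and k = 1 (AR order 1):
  gamma(0) = phi_1 gamma(1) + c_0
  gamma(1) = phi_1 gamma(0) + c_1
Substituting the second into the first: gamma(0) (1 - phi_1^2) = c_0 + phi_1 c_1, so
  gamma(0) = (c_0 + phi_1 c_1) / (1 - phi_1^2) = (0.97156 + (-0.357)(0.12)) / (1 - (-0.357)^2) = 0.92872 / 0.872551 = 1.064373.
  gamma(1) = phi_1 gamma(0) + c_1 = (-0.357)(1.064373) + (0.12) = -0.259981.
For k = 2 (> q): gamma(2) = phi_1 gamma(1) = (-0.357)(-0.259981) = 0.092813.
Therefore gamma(2) = 0.0928 (to 4 decimal places).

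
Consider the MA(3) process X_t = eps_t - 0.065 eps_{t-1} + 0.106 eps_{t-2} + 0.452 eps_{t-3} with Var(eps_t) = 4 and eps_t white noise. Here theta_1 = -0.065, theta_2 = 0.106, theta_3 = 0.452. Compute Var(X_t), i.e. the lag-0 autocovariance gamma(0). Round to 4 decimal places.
\gamma(0) = 4.8791

For an MA(q) process X_t = eps_t + sum_i theta_i eps_{t-i} with
Var(eps_t) = sigma^2, the variance is
  gamma(0) = sigma^2 * (1 + sum_i theta_i^2).
  sum_i theta_i^2 = (-0.065)^2 + (0.106)^2 + (0.452)^2 = 0.004225 + 0.011236 + 0.204304 = 0.219765.
  gamma(0) = 4 * (1 + 0.219765) = 4 * 1.219765 = 4.87906, which rounds to 4.8791.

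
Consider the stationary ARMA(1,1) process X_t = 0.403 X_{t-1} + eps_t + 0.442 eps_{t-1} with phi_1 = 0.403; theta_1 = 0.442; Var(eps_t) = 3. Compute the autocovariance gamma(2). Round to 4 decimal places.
\gamma(2) = 1.4370

Multiply the model equation by X_{t-k} and take expectations. With theta_0 = psi_0 = 1 and psi_j the MA(infinity) weights, this gives
  gamma(k) - sum_i phi_i gamma(k-i) = c_k,
  c_k = sigma^2 * sum_{j=k..q} theta_j psi_{j-k}   (c_k = 0 for k > q),
using gamma(-m) = gamma(m).
psi-weights needed (psi_j = theta_j + sum_i phi_i psi_{j-i}):
  psi_1 = theta_1 + phi_1 = 0.442 + (0.403) = 0.845
Right-hand sides:
  c_0 = sigma^2 (1 + theta_1 psi_1) = 3 * (1 + (0.442)(0.845)) = 3 * 1.37349 = 4.12047
  c_1 = sigma^2 theta_1 = 3 * (0.442) = 1.326
  c_2 = 0
Equations for k = 0 and k = 1 (AR order 1):
  gamma(0) = phi_1 gamma(1) + c_0
  gamma(1) = phi_1 gamma(0) + c_1
Substituting the second into the first: gamma(0) (1 - phi_1^2) = c_0 + phi_1 c_1, so
  gamma(0) = (c_0 + phi_1 c_1) / (1 - phi_1^2) = (4.12047 + (0.403)(1.326)) / (1 - (0.403)^2) = 4.654848 / 0.837591 = 5.557424.
  gamma(1) = phi_1 gamma(0) + c_1 = (0.403)(5.557424) + (1.326) = 3.565642.
For k = 2 (> q): gamma(2) = phi_1 gamma(1) = (0.403)(3.565642) = 1.436954.
Therefore gamma(2) = 1.4370 (to 4 decimal places).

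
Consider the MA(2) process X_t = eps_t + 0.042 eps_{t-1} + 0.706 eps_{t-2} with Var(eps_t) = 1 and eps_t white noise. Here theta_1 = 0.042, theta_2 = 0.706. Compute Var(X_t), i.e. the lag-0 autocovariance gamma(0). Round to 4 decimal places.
\gamma(0) = 1.5002

For an MA(q) process X_t = eps_t + sum_i theta_i eps_{t-i} with
Var(eps_t) = sigma^2, the variance is
  gamma(0) = sigma^2 * (1 + sum_i theta_i^2).
  sum_i theta_i^2 = (0.042)^2 + (0.706)^2 = 0.001764 + 0.498436 = 0.5002.
  gamma(0) = 1 * (1 + 0.5002) = 1 * 1.5002 = 1.5002.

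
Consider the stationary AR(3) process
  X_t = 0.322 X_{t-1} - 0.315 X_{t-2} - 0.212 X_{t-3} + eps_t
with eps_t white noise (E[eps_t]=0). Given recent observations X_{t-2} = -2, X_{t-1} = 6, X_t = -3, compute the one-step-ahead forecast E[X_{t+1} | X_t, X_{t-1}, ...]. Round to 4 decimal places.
E[X_{t+1} \mid \mathcal F_t] = -2.4320

For an AR(p) model X_t = c + sum_i phi_i X_{t-i} + eps_t, the
one-step-ahead conditional mean is
  E[X_{t+1} | X_t, ...] = c + sum_i phi_i X_{t+1-i}.
Substitute known values:
  E[X_{t+1} | ...] = (0.322) * (-3) + (-0.315) * (6) + (-0.212) * (-2)
                   = -2.4320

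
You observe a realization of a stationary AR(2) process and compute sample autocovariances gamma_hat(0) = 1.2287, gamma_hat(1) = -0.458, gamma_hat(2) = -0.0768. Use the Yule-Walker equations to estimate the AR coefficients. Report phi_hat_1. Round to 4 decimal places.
\hat\phi_{1} = -0.4600

The Yule-Walker equations for an AR(p) process read, in matrix form,
  Gamma_p phi = r_p,   with   (Gamma_p)_{ij} = gamma(|i - j|),
                       (r_p)_i = gamma(i),   i,j = 1..p.
Substitute the sample gammas (Toeplitz matrix and right-hand side of size 2):
  Gamma_p = [[1.2287, -0.458], [-0.458, 1.2287]]
  r_p     = [-0.458, -0.0768]
Written out:
  1.2287 phi_1 - 0.458 phi_2 = -0.458
  -0.458 phi_1 + 1.2287 phi_2 = -0.0768
Solve by Cramer's rule:
  det = gamma(0)^2 - gamma(1)^2 = (1.2287)^2 - (-0.458)^2 = 1.50970369 - 0.209764 = 1.29993969
  phi_hat_1 = [gamma(1) gamma(0) - gamma(1) gamma(2)] / det = [(-0.458)(1.2287) - (-0.458)(-0.0768)] / 1.29993969 = -0.597919 / 1.29993969 = -0.46
  phi_hat_2 = [gamma(0) gamma(2) - gamma(1)^2] / det = [(1.2287)(-0.0768) - (-0.458)^2] / 1.29993969 = -0.30412816 / 1.29993969 = -0.234
So phi_hat = [-0.4600, -0.2340].
Therefore phi_hat_1 = -0.4600.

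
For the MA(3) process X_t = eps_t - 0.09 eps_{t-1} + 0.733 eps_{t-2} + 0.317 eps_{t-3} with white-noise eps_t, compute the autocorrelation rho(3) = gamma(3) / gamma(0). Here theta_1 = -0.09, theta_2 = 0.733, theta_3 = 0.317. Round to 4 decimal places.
\rho(3) = 0.1926

For an MA(q) process with theta_0 = 1, the autocovariance is
  gamma(k) = sigma^2 * sum_{i=0..q-k} theta_i * theta_{i+k},
and rho(k) = gamma(k) / gamma(0). Sigma^2 cancels.
  numerator   = (1)*(0.317) = 0.317.
  denominator = (1)^2 + (-0.09)^2 + (0.733)^2 + (0.317)^2 = 1.645878.
  rho(3) = 0.317 / 1.645878 = 0.1926.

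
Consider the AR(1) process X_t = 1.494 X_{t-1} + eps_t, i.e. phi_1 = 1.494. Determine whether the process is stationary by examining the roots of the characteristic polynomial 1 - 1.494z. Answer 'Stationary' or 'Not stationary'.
\text{Not stationary}

The AR(p) characteristic polynomial is P(z) = 1 - 1.494z.
Stationarity requires all roots to lie outside the unit circle, i.e. |z| > 1 for every root.
This is linear in z: 1 + (-1.494) z = 0  =>  z = -1/(-1.494) = 0.669344,  |z| = 0.669344.
Moduli of all roots: 0.6693.
All moduli strictly greater than 1? No.
Verdict: Not stationary.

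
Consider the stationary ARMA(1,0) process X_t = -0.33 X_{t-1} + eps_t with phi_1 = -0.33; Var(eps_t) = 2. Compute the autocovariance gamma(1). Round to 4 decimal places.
\gamma(1) = -0.7407

Multiply the model equation by X_{t-k} and take expectations. With theta_0 = psi_0 = 1 and psi_j the MA(infinity) weights, this gives
  gamma(k) - sum_i phi_i gamma(k-i) = c_k,
  c_k = sigma^2 * sum_{j=k..q} theta_j psi_{j-k}   (c_k = 0 for k > q),
using gamma(-m) = gamma(m).
Pure AR (q = 0): c_0 = sigma^2 = 2, c_k = 0 for k >= 1.
Equations for k = 0 and k = 1 (AR order 1):
  gamma(0) = phi_1 gamma(1) + c_0
  gamma(1) = phi_1 gamma(0) + c_1
Substituting the second into the first: gamma(0) (1 - phi_1^2) = c_0 + phi_1 c_1, so
  gamma(0) = c_0 / (1 - phi_1^2) = 2 / (1 - (-0.33)^2) = 2 / 0.8911 = 2.244417.
  gamma(1) = phi_1 gamma(0) = (-0.33)(2.244417) = -0.740658.
Therefore gamma(1) = -0.7407 (to 4 decimal places).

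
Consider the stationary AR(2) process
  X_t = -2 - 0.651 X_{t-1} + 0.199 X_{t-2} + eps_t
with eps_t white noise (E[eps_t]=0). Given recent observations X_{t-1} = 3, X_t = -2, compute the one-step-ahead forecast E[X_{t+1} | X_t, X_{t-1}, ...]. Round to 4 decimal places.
E[X_{t+1} \mid \mathcal F_t] = -0.1010

For an AR(p) model X_t = c + sum_i phi_i X_{t-i} + eps_t, the
one-step-ahead conditional mean is
  E[X_{t+1} | X_t, ...] = c + sum_i phi_i X_{t+1-i}.
Substitute known values:
  E[X_{t+1} | ...] = -2 + (-0.651) * (-2) + (0.199) * (3)
                   = -0.1010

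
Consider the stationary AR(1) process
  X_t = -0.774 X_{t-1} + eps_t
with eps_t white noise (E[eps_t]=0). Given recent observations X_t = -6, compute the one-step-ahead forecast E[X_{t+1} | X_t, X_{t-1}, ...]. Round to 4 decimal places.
E[X_{t+1} \mid \mathcal F_t] = 4.6440

For an AR(p) model X_t = c + sum_i phi_i X_{t-i} + eps_t, the
one-step-ahead conditional mean is
  E[X_{t+1} | X_t, ...] = c + sum_i phi_i X_{t+1-i}.
Substitute known values:
  E[X_{t+1} | ...] = (-0.774) * (-6)
                   = 4.6440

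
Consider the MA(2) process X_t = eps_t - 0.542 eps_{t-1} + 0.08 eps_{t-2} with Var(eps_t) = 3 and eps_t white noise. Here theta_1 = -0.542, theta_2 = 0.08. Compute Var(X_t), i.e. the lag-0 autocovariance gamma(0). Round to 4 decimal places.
\gamma(0) = 3.9005

For an MA(q) process X_t = eps_t + sum_i theta_i eps_{t-i} with
Var(eps_t) = sigma^2, the variance is
  gamma(0) = sigma^2 * (1 + sum_i theta_i^2).
  sum_i theta_i^2 = (-0.542)^2 + (0.08)^2 = 0.293764 + 0.0064 = 0.300164.
  gamma(0) = 3 * (1 + 0.300164) = 3 * 1.300164 = 3.900492, which rounds to 3.9005.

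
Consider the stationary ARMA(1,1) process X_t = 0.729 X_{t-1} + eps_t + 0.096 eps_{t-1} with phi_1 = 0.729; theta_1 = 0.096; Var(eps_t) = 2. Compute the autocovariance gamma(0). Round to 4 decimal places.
\gamma(0) = 4.9052

Multiply the model equation by X_{t-k} and take expectations. With theta_0 = psi_0 = 1 and psi_j the MA(infinity) weights, this gives
  gamma(k) - sum_i phi_i gamma(k-i) = c_k,
  c_k = sigma^2 * sum_{j=k..q} theta_j psi_{j-k}   (c_k = 0 for k > q),
using gamma(-m) = gamma(m).
psi-weights needed (psi_j = theta_j + sum_i phi_i psi_{j-i}):
  psi_1 = theta_1 + phi_1 = 0.096 + (0.729) = 0.825
Right-hand sides:
  c_0 = sigma^2 (1 + theta_1 psi_1) = 2 * (1 + (0.096)(0.825)) = 2 * 1.0792 = 2.1584
  c_1 = sigma^2 theta_1 = 2 * (0.096) = 0.192
  c_2 = 0
Equations for k = 0 and k = 1 (AR order 1):
  gamma(0) = phi_1 gamma(1) + c_0
  gamma(1) = phi_1 gamma(0) + c_1
Substituting the second into the first: gamma(0) (1 - phi_1^2) = c_0 + phi_1 c_1, so
  gamma(0) = (c_0 + phi_1 c_1) / (1 - phi_1^2) = (2.1584 + (0.729)(0.192)) / (1 - (0.729)^2) = 2.298368 / 0.468559 = 4.905184.
Therefore gamma(0) = 4.9052 (to 4 decimal places).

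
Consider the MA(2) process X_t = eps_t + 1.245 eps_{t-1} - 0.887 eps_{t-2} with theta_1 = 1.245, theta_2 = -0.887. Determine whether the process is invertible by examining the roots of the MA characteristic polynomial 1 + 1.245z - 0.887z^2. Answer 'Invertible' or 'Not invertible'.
\text{Not invertible}

The MA(q) characteristic polynomial is P(z) = 1 + 1.245z - 0.887z^2.
Invertibility requires all roots to lie outside the unit circle, i.e. |z| > 1 for every root.
Set 1 + (1.245) z + (-0.887) z^2 = 0, i.e. a z^2 + b z + c = 0 with a = -0.887, b = 1.245, c = 1.
Discriminant D = b^2 - 4ac = (1.245)^2 - 4*(-0.887)*1 = 1.550025 - (-3.548) = 5.098025.
D >= 0, so the roots are real: z = (-b +/- sqrt(D)) / (2a) = (-1.245 +/- 2.257881) / (-1.774).
  z_1 = (-1.245 + 2.257881) / (-1.774) = -0.571,   |z_1| = 0.571.
  z_2 = (-1.245 - 2.257881) / (-1.774) = 1.9746,   |z_2| = 1.9746.
Moduli of all roots: 0.5710, 1.9746.
All moduli strictly greater than 1? No.
Verdict: Not invertible.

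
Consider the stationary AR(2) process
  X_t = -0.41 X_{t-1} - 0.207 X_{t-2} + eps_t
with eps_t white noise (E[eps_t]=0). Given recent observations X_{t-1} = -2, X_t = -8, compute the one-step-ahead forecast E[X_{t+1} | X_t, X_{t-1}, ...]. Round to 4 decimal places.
E[X_{t+1} \mid \mathcal F_t] = 3.6940

For an AR(p) model X_t = c + sum_i phi_i X_{t-i} + eps_t, the
one-step-ahead conditional mean is
  E[X_{t+1} | X_t, ...] = c + sum_i phi_i X_{t+1-i}.
Substitute known values:
  E[X_{t+1} | ...] = (-0.41) * (-8) + (-0.207) * (-2)
                   = 3.6940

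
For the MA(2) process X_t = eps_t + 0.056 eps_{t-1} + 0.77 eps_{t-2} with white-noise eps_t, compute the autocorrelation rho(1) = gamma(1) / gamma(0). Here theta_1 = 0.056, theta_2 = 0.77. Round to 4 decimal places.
\rho(1) = 0.0621

For an MA(q) process with theta_0 = 1, the autocovariance is
  gamma(k) = sigma^2 * sum_{i=0..q-k} theta_i * theta_{i+k},
and rho(k) = gamma(k) / gamma(0). Sigma^2 cancels.
  numerator   = (1)*(0.056) + (0.056)*(0.77) = 0.09912.
  denominator = (1)^2 + (0.056)^2 + (0.77)^2 = 1.596036.
  rho(1) = 0.09912 / 1.596036 = 0.0621.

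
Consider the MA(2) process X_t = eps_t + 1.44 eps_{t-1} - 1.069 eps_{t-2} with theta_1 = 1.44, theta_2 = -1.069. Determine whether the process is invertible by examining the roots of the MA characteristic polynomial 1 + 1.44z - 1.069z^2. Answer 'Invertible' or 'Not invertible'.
\text{Not invertible}

The MA(q) characteristic polynomial is P(z) = 1 + 1.44z - 1.069z^2.
Invertibility requires all roots to lie outside the unit circle, i.e. |z| > 1 for every root.
Set 1 + (1.44) z + (-1.069) z^2 = 0, i.e. a z^2 + b z + c = 0 with a = -1.069, b = 1.44, c = 1.
Discriminant D = b^2 - 4ac = (1.44)^2 - 4*(-1.069)*1 = 2.0736 - (-4.276) = 6.3496.
D >= 0, so the roots are real: z = (-b +/- sqrt(D)) / (2a) = (-1.44 +/- 2.519841) / (-2.138).
  z_1 = (-1.44 + 2.519841) / (-2.138) = -0.5051,   |z_1| = 0.5051.
  z_2 = (-1.44 - 2.519841) / (-2.138) = 1.8521,   |z_2| = 1.8521.
Moduli of all roots: 0.5051, 1.8521.
All moduli strictly greater than 1? No.
Verdict: Not invertible.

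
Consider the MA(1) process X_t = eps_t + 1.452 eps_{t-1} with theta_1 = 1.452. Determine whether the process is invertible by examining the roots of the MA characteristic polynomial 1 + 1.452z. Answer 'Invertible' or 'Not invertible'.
\text{Not invertible}

The MA(q) characteristic polynomial is P(z) = 1 + 1.452z.
Invertibility requires all roots to lie outside the unit circle, i.e. |z| > 1 for every root.
This is linear in z: 1 + (1.452) z = 0  =>  z = -1/(1.452) = -0.688705,  |z| = 0.688705.
Moduli of all roots: 0.6887.
All moduli strictly greater than 1? No.
Verdict: Not invertible.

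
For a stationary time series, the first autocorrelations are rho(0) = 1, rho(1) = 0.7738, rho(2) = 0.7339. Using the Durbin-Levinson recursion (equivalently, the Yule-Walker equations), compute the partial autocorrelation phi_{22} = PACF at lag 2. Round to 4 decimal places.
\phi_{22} = 0.3368

The PACF at lag k is phi_{kk}, the last component of the solution
to the Yule-Walker system G_k phi = r_k where
  (G_k)_{ij} = rho(|i - j|), (r_k)_i = rho(i), i,j = 1..k.
Equivalently, Durbin-Levinson gives phi_{kk} iteratively:
  phi_{11} = rho(1)
  phi_{kk} = [rho(k) - sum_{j=1..k-1} phi_{k-1,j} rho(k-j)]
            / [1 - sum_{j=1..k-1} phi_{k-1,j} rho(j)],
  phi_{k,j} = phi_{k-1,j} - phi_{kk} phi_{k-1,k-j},  j = 1..k-1.
Step k = 1:
  phi_11 = rho(1) = 0.7738.
Step k = 2:
  phi_22 = [rho(2) - phi_11 rho(1)] / [1 - phi_11 rho(1)] = [0.7339 - (0.7738)(0.7738)] / [1 - (0.7738)(0.7738)]
         = 0.13513356 / 0.40123356 = 0.3368.
Therefore phi_{22} = 0.3368.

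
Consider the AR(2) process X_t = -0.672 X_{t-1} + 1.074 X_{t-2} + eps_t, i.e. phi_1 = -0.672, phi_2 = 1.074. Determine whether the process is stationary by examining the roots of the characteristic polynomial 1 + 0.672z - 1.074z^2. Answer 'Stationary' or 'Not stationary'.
\text{Not stationary}

The AR(p) characteristic polynomial is P(z) = 1 + 0.672z - 1.074z^2.
Stationarity requires all roots to lie outside the unit circle, i.e. |z| > 1 for every root.
Set 1 + (0.672) z + (-1.074) z^2 = 0, i.e. a z^2 + b z + c = 0 with a = -1.074, b = 0.672, c = 1.
Discriminant D = b^2 - 4ac = (0.672)^2 - 4*(-1.074)*1 = 0.451584 - (-4.296) = 4.747584.
D >= 0, so the roots are real: z = (-b +/- sqrt(D)) / (2a) = (-0.672 +/- 2.178895) / (-2.148).
  z_1 = (-0.672 + 2.178895) / (-2.148) = -0.7015,   |z_1| = 0.7015.
  z_2 = (-0.672 - 2.178895) / (-2.148) = 1.3272,   |z_2| = 1.3272.
Moduli of all roots: 0.7015, 1.3272.
All moduli strictly greater than 1? No.
Verdict: Not stationary.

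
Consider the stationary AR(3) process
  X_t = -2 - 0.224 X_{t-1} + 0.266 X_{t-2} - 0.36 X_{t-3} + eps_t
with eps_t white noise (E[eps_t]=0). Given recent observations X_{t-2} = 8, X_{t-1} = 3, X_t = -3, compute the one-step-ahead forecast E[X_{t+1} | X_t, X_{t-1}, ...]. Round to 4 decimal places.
E[X_{t+1} \mid \mathcal F_t] = -3.4100

For an AR(p) model X_t = c + sum_i phi_i X_{t-i} + eps_t, the
one-step-ahead conditional mean is
  E[X_{t+1} | X_t, ...] = c + sum_i phi_i X_{t+1-i}.
Substitute known values:
  E[X_{t+1} | ...] = -2 + (-0.224) * (-3) + (0.266) * (3) + (-0.36) * (8)
                   = -3.4100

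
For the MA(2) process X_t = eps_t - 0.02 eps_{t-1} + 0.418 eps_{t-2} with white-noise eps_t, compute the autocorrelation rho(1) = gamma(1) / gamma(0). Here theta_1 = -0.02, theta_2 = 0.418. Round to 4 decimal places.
\rho(1) = -0.0241

For an MA(q) process with theta_0 = 1, the autocovariance is
  gamma(k) = sigma^2 * sum_{i=0..q-k} theta_i * theta_{i+k},
and rho(k) = gamma(k) / gamma(0). Sigma^2 cancels.
  numerator   = (1)*(-0.02) + (-0.02)*(0.418) = -0.02836.
  denominator = (1)^2 + (-0.02)^2 + (0.418)^2 = 1.175124.
  rho(1) = -0.02836 / 1.175124 = -0.0241.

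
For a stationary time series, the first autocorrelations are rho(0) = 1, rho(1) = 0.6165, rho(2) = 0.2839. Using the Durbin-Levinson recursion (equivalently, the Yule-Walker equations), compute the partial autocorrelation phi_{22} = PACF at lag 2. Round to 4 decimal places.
\phi_{22} = -0.1551

The PACF at lag k is phi_{kk}, the last component of the solution
to the Yule-Walker system G_k phi = r_k where
  (G_k)_{ij} = rho(|i - j|), (r_k)_i = rho(i), i,j = 1..k.
Equivalently, Durbin-Levinson gives phi_{kk} iteratively:
  phi_{11} = rho(1)
  phi_{kk} = [rho(k) - sum_{j=1..k-1} phi_{k-1,j} rho(k-j)]
            / [1 - sum_{j=1..k-1} phi_{k-1,j} rho(j)],
  phi_{k,j} = phi_{k-1,j} - phi_{kk} phi_{k-1,k-j},  j = 1..k-1.
Step k = 1:
  phi_11 = rho(1) = 0.6165.
Step k = 2:
  phi_22 = [rho(2) - phi_11 rho(1)] / [1 - phi_11 rho(1)] = [0.2839 - (0.6165)(0.6165)] / [1 - (0.6165)(0.6165)]
         = -0.09617225 / 0.61992775 = -0.1551.
Therefore phi_{22} = -0.1551.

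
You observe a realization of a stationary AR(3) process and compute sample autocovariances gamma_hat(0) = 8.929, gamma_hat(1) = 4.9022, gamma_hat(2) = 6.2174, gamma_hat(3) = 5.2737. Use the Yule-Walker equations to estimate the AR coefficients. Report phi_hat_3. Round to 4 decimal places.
\hat\phi_{3} = 0.2400

The Yule-Walker equations for an AR(p) process read, in matrix form,
  Gamma_p phi = r_p,   with   (Gamma_p)_{ij} = gamma(|i - j|),
                       (r_p)_i = gamma(i),   i,j = 1..p.
Substitute the sample gammas (Toeplitz matrix and right-hand side of size 3):
  Gamma_p = [[8.929, 4.9022, 6.2174], [4.9022, 8.929, 4.9022], [6.2174, 4.9022, 8.929]]
  r_p     = [4.9022, 6.2174, 5.2737]
Written out (R1..R3):
  (R1) 8.929 phi_1 + 4.9022 phi_2 + 6.2174 phi_3 = 4.9022
  (R2) 4.9022 phi_1 + 8.929 phi_2 + 4.9022 phi_3 = 6.2174
  (R3) 6.2174 phi_1 + 4.9022 phi_2 + 8.929 phi_3 = 5.2737
Gaussian elimination:
  R2 <- R2 - (4.9022/8.929) R1 = R2 - (0.54902) R1:  6.237594 phi_2 + 1.488723 phi_3 = 3.525994
  R3 <- R3 - (6.2174/8.929) R1 = R3 - (0.696315) R1:  1.488723 phi_2 + 4.599729 phi_3 = 1.860223
  R3 <- R3 - (1.488723/6.237594) R2 = R3 - (0.238669) R2:  4.244416 phi_3 = 1.018676
Back-substitution:
  phi_hat_3 = 1.018676 / 4.244416 = 0.240004
  phi_hat_2 = (3.525994 - (1.488723)(0.240004)) / 6.237594 = 0.508
  phi_hat_1 = (4.9022 - (4.9022)(0.508) - (6.2174)(0.240004)) / 8.929 = 0.103
So phi_hat = [0.1030, 0.5080, 0.2400].
Therefore phi_hat_3 = 0.2400.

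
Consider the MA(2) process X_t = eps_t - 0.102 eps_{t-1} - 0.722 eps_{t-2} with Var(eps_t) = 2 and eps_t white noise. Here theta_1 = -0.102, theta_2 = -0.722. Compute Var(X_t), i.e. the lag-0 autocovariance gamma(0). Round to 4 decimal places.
\gamma(0) = 3.0634

For an MA(q) process X_t = eps_t + sum_i theta_i eps_{t-i} with
Var(eps_t) = sigma^2, the variance is
  gamma(0) = sigma^2 * (1 + sum_i theta_i^2).
  sum_i theta_i^2 = (-0.102)^2 + (-0.722)^2 = 0.010404 + 0.521284 = 0.531688.
  gamma(0) = 2 * (1 + 0.531688) = 2 * 1.531688 = 3.063376, which rounds to 3.0634.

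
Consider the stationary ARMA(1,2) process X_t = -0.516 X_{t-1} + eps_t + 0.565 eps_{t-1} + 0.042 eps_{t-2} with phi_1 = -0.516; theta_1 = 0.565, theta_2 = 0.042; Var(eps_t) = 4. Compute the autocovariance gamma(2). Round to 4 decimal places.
\gamma(2) = 0.0656

Multiply the model equation by X_{t-k} and take expectations. With theta_0 = psi_0 = 1 and psi_j the MA(infinity) weights, this gives
  gamma(k) - sum_i phi_i gamma(k-i) = c_k,
  c_k = sigma^2 * sum_{j=k..q} theta_j psi_{j-k}   (c_k = 0 for k > q),
using gamma(-m) = gamma(m).
psi-weights needed (psi_j = theta_j + sum_i phi_i psi_{j-i}):
  psi_1 = theta_1 + phi_1 = 0.565 + (-0.516) = 0.049
  psi_2 = theta_2 + phi_1 psi_1 = 0.042 + (-0.516)(0.049) = 0.016716
Right-hand sides:
  c_0 = sigma^2 (1 + theta_1 psi_1 + theta_2 psi_2) = 4 * (1 + (0.565)(0.049) + (0.042)(0.016716)) = 4 * 1.028387 = 4.113548
  c_1 = sigma^2 (theta_1 + theta_2 psi_1) = 4 * (0.565 + (0.042)(0.049)) = 2.268232
  c_2 = sigma^2 theta_2 = 4 * (0.042) = 0.168
Equations for k = 0 and k = 1 (AR order 1):
  gamma(0) = phi_1 gamma(1) + c_0
  gamma(1) = phi_1 gamma(0) + c_1
Substituting the second into the first: gamma(0) (1 - phi_1^2) = c_0 + phi_1 c_1, so
  gamma(0) = (c_0 + phi_1 c_1) / (1 - phi_1^2) = (4.113548 + (-0.516)(2.268232)) / (1 - (-0.516)^2) = 2.943141 / 0.733744 = 4.011127.
  gamma(1) = phi_1 gamma(0) + c_1 = (-0.516)(4.011127) + (2.268232) = 0.19849.
For k = 2: gamma(2) = phi_1 gamma(1) + c_2
  = (-0.516)(0.19849) + (0.168) = 0.065579.
Therefore gamma(2) = 0.0656 (to 4 decimal places).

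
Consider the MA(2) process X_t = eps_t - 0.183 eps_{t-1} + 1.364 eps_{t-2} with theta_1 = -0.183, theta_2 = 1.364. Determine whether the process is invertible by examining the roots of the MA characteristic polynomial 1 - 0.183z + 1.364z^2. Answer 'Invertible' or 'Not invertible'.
\text{Not invertible}

The MA(q) characteristic polynomial is P(z) = 1 - 0.183z + 1.364z^2.
Invertibility requires all roots to lie outside the unit circle, i.e. |z| > 1 for every root.
Set 1 + (-0.183) z + (1.364) z^2 = 0, i.e. a z^2 + b z + c = 0 with a = 1.364, b = -0.183, c = 1.
Discriminant D = b^2 - 4ac = (-0.183)^2 - 4*(1.364)*1 = 0.033489 - (5.456) = -5.422511.
D < 0, so the roots are the complex-conjugate pair z = (-b +/- i sqrt(-D)) / (2a) = 0.0671 +/- 0.8536i.
For a conjugate pair |z|^2 = z * conj(z) = (product of roots) = c/a = 1/(1.364) = 0.733138, so |z| = sqrt(0.733138) = 0.8562 for both roots.
Moduli of all roots: 0.8562, 0.8562.
All moduli strictly greater than 1? No.
Verdict: Not invertible.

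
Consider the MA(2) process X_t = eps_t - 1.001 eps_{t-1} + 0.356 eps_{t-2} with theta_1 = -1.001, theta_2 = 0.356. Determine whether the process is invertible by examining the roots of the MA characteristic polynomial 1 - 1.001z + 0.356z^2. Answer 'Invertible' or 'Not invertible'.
\text{Invertible}

The MA(q) characteristic polynomial is P(z) = 1 - 1.001z + 0.356z^2.
Invertibility requires all roots to lie outside the unit circle, i.e. |z| > 1 for every root.
Set 1 + (-1.001) z + (0.356) z^2 = 0, i.e. a z^2 + b z + c = 0 with a = 0.356, b = -1.001, c = 1.
Discriminant D = b^2 - 4ac = (-1.001)^2 - 4*(0.356)*1 = 1.002001 - (1.424) = -0.421999.
D < 0, so the roots are the complex-conjugate pair z = (-b +/- i sqrt(-D)) / (2a) = 1.4059 +/- 0.9124i.
For a conjugate pair |z|^2 = z * conj(z) = (product of roots) = c/a = 1/(0.356) = 2.808989, so |z| = sqrt(2.808989) = 1.676 for both roots.
Moduli of all roots: 1.6760, 1.6760.
All moduli strictly greater than 1? Yes.
Verdict: Invertible.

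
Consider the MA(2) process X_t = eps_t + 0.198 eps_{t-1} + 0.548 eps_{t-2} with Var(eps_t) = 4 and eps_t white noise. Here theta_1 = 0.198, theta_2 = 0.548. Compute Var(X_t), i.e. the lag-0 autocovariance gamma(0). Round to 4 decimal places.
\gamma(0) = 5.3580

For an MA(q) process X_t = eps_t + sum_i theta_i eps_{t-i} with
Var(eps_t) = sigma^2, the variance is
  gamma(0) = sigma^2 * (1 + sum_i theta_i^2).
  sum_i theta_i^2 = (0.198)^2 + (0.548)^2 = 0.039204 + 0.300304 = 0.339508.
  gamma(0) = 4 * (1 + 0.339508) = 4 * 1.339508 = 5.358032, which rounds to 5.3580.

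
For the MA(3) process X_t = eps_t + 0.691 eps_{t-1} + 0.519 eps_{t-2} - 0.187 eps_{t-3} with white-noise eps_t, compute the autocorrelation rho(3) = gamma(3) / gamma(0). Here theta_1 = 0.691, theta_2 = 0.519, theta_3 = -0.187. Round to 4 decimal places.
\rho(3) = -0.1049

For an MA(q) process with theta_0 = 1, the autocovariance is
  gamma(k) = sigma^2 * sum_{i=0..q-k} theta_i * theta_{i+k},
and rho(k) = gamma(k) / gamma(0). Sigma^2 cancels.
  numerator   = (1)*(-0.187) = -0.187.
  denominator = (1)^2 + (0.691)^2 + (0.519)^2 + (-0.187)^2 = 1.781811.
  rho(3) = -0.187 / 1.781811 = -0.1049.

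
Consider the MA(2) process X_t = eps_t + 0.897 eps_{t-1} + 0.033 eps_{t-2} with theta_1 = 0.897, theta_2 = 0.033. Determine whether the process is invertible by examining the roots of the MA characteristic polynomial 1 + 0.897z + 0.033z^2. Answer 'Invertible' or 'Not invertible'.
\text{Invertible}

The MA(q) characteristic polynomial is P(z) = 1 + 0.897z + 0.033z^2.
Invertibility requires all roots to lie outside the unit circle, i.e. |z| > 1 for every root.
Set 1 + (0.897) z + (0.033) z^2 = 0, i.e. a z^2 + b z + c = 0 with a = 0.033, b = 0.897, c = 1.
Discriminant D = b^2 - 4ac = (0.897)^2 - 4*(0.033)*1 = 0.804609 - (0.132) = 0.672609.
D >= 0, so the roots are real: z = (-b +/- sqrt(D)) / (2a) = (-0.897 +/- 0.820127) / (0.066).
  z_1 = (-0.897 + 0.820127) / (0.066) = -1.1647,   |z_1| = 1.1647.
  z_2 = (-0.897 - 0.820127) / (0.066) = -26.0171,   |z_2| = 26.0171.
Moduli of all roots: 1.1647, 26.0171.
All moduli strictly greater than 1? Yes.
Verdict: Invertible.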